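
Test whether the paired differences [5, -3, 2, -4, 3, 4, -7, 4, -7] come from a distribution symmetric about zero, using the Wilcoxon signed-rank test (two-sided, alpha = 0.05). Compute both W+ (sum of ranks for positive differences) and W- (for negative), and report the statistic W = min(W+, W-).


Step 1: Drop any zero differences (none here) and take |d_i|.
|d| = [5, 3, 2, 4, 3, 4, 7, 4, 7]
Step 2: Midrank |d_i| (ties get averaged ranks).
ranks: |5|->7, |3|->2.5, |2|->1, |4|->5, |3|->2.5, |4|->5, |7|->8.5, |4|->5, |7|->8.5
Step 3: Attach original signs; sum ranks with positive sign and with negative sign.
W+ = 7 + 1 + 2.5 + 5 + 5 = 20.5
W- = 2.5 + 5 + 8.5 + 8.5 = 24.5
(Check: W+ + W- = 45 should equal n(n+1)/2 = 45.)
Step 4: Test statistic W = min(W+, W-) = 20.5.
Step 5: Ties in |d|, so use the tie-corrected normal approximation.
        E[W] = n(n+1)/4 = 9*10/4 = 22.5.
        Tie groups: |d|=3 (t=2), |d|=4 (t=3), |d|=7 (t=2); sum(t^3 - t) = 36.
        Var[W] = n(n+1)(2n+1)/24 - sum(t^3-t)/48 = 1710/24 - 36/48 = 70.5.
        z = (W - E[W]) / sqrt(Var[W]) = (20.5 - 22.5) / 8.3964 = -0.2382.
        Two-sided p = 2*Phi(z) = 0.811729.
Step 6: alpha = 0.05. fail to reject H0.

W+ = 20.5, W- = 24.5, W = min = 20.5, p = 0.811729, fail to reject H0.


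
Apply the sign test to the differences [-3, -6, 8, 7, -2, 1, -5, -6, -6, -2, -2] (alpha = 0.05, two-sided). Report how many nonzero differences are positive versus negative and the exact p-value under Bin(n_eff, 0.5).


Step 1: Discard zero differences. Original n = 11; n_eff = number of nonzero differences = 11.
Nonzero differences (with sign): -3, -6, +8, +7, -2, +1, -5, -6, -6, -2, -2
Step 2: Count signs: positive = 3, negative = 8.
Step 3: Under H0: P(positive) = 0.5, so the number of positives S ~ Bin(11, 0.5).
Step 4: Two-sided exact p-value = sum of Bin(11,0.5) probabilities at or below the observed probability = 0.226562.
Step 5: alpha = 0.05. fail to reject H0.

n_eff = 11, pos = 3, neg = 8, p = 0.226562, fail to reject H0.


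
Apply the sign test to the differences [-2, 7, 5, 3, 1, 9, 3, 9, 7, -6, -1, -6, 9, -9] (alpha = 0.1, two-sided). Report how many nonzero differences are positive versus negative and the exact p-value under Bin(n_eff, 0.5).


Step 1: Discard zero differences. Original n = 14; n_eff = number of nonzero differences = 14.
Nonzero differences (with sign): -2, +7, +5, +3, +1, +9, +3, +9, +7, -6, -1, -6, +9, -9
Step 2: Count signs: positive = 9, negative = 5.
Step 3: Under H0: P(positive) = 0.5, so the number of positives S ~ Bin(14, 0.5).
Step 4: Two-sided exact p-value = sum of Bin(14,0.5) probabilities at or below the observed probability = 0.423950.
Step 5: alpha = 0.1. fail to reject H0.

n_eff = 14, pos = 9, neg = 5, p = 0.423950, fail to reject H0.


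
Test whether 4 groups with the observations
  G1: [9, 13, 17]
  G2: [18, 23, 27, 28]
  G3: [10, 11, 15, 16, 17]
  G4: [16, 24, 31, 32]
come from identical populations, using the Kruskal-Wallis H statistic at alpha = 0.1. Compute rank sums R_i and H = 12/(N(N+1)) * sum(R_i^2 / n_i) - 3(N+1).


Step 1: Combine all N = 16 observations and assign midranks.
sorted (value, group, rank): (9,G1,1), (10,G3,2), (11,G3,3), (13,G1,4), (15,G3,5), (16,G3,6.5), (16,G4,6.5), (17,G1,8.5), (17,G3,8.5), (18,G2,10), (23,G2,11), (24,G4,12), (27,G2,13), (28,G2,14), (31,G4,15), (32,G4,16)
Step 2: Sum ranks within each group.
R_1 = 13.5 (n_1 = 3)
R_2 = 48 (n_2 = 4)
R_3 = 25 (n_3 = 5)
R_4 = 49.5 (n_4 = 4)
Step 3: H = 12/(N(N+1)) * sum(R_i^2/n_i) - 3(N+1)
     = 12/(16*17) * (13.5^2/3 + 48^2/4 + 25^2/5 + 49.5^2/4) - 3*17
     = 0.044118 * 1374.31 - 51
     = 9.631434.
Step 4: Ties present; correction factor C = 1 - 12/(16^3 - 16) = 0.997059. Corrected H = 9.631434 / 0.997059 = 9.659845.
Step 5: Under H0, H ~ chi^2(3); p-value = 0.021690.
Step 6: alpha = 0.1. reject H0.

H = 9.6598, df = 3, p = 0.021690, reject H0.


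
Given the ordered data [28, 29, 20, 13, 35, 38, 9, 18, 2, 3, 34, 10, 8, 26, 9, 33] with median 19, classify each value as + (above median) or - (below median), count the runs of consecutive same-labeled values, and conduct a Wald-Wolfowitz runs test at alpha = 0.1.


Step 1: Compute median = 19; label A = above, B = below.
Labels in order: AAABAABBBBABBABA  (n_A = 8, n_B = 8)
Step 2: Count runs R = 9.
Step 3: Under H0 (random ordering), E[R] = 2*n_A*n_B/(n_A+n_B) + 1 = 2*8*8/16 + 1 = 9.0000.
        Var[R] = 2*n_A*n_B*(2*n_A*n_B - n_A - n_B) / ((n_A+n_B)^2 * (n_A+n_B-1)) = 14336/3840 = 3.7333.
        SD[R] = 1.9322.
Step 4: R = E[R], so z = 0 with no continuity correction.
Step 5: Two-sided p-value via normal approximation = 2*(1 - Phi(|z|)) = 1.000000.
Step 6: alpha = 0.1. fail to reject H0.

R = 9, z = 0.0000, p = 1.000000, fail to reject H0.


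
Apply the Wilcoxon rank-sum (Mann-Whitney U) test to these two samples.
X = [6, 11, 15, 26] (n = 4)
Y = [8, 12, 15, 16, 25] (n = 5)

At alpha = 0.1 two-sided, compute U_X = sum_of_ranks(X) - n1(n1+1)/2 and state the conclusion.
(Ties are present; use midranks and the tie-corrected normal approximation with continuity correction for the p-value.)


Step 1: Combine and sort all 9 observations; assign midranks.
sorted (value, group): (6,X), (8,Y), (11,X), (12,Y), (15,X), (15,Y), (16,Y), (25,Y), (26,X)
ranks: 6->1, 8->2, 11->3, 12->4, 15->5.5, 15->5.5, 16->7, 25->8, 26->9
Step 2: Rank sum for X: R1 = 1 + 3 + 5.5 + 9 = 18.5.
Step 3: U_X = R1 - n1(n1+1)/2 = 18.5 - 4*5/2 = 18.5 - 10 = 8.5.
       U_Y = n1*n2 - U_X = 20 - 8.5 = 11.5.
Step 4: Ties are present, so use the tie-corrected normal approximation (with continuity correction) for the p-value.
Step 5: p-value = 0.805701; compare to alpha = 0.1. fail to reject H0.

U_X = 8.5, p = 0.805701, fail to reject H0 at alpha = 0.1.


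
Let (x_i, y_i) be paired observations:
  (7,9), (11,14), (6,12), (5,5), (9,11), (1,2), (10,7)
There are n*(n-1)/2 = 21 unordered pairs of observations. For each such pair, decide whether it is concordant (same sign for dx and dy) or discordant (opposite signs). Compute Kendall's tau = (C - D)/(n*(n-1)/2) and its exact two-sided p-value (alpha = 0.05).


Step 1: Enumerate the 21 unordered pairs (i,j) with i<j and classify each by sign(x_j-x_i) * sign(y_j-y_i).
  (1,2):dx=+4,dy=+5->C; (1,3):dx=-1,dy=+3->D; (1,4):dx=-2,dy=-4->C; (1,5):dx=+2,dy=+2->C
  (1,6):dx=-6,dy=-7->C; (1,7):dx=+3,dy=-2->D; (2,3):dx=-5,dy=-2->C; (2,4):dx=-6,dy=-9->C
  (2,5):dx=-2,dy=-3->C; (2,6):dx=-10,dy=-12->C; (2,7):dx=-1,dy=-7->C; (3,4):dx=-1,dy=-7->C
  (3,5):dx=+3,dy=-1->D; (3,6):dx=-5,dy=-10->C; (3,7):dx=+4,dy=-5->D; (4,5):dx=+4,dy=+6->C
  (4,6):dx=-4,dy=-3->C; (4,7):dx=+5,dy=+2->C; (5,6):dx=-8,dy=-9->C; (5,7):dx=+1,dy=-4->D
  (6,7):dx=+9,dy=+5->C
Step 2: C = 16, D = 5, total pairs = 21.
Step 3: tau = (C - D)/(n(n-1)/2) = (16 - 5)/21 = 0.523810.
Step 4: Exact two-sided p-value (enumerate n! = 5040 permutations of y under H0): p = 0.136111.
Step 5: alpha = 0.05. fail to reject H0.

tau_b = 0.5238 (C=16, D=5), p = 0.136111, fail to reject H0.


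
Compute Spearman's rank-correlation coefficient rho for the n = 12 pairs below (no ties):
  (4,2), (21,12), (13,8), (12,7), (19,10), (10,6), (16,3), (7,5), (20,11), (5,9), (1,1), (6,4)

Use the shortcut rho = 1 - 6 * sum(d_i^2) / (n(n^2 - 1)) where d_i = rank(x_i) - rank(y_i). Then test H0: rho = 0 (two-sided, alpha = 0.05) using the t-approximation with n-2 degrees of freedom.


Step 1: Rank x and y separately (midranks; no ties here).
rank(x): 4->2, 21->12, 13->8, 12->7, 19->10, 10->6, 16->9, 7->5, 20->11, 5->3, 1->1, 6->4
rank(y): 2->2, 12->12, 8->8, 7->7, 10->10, 6->6, 3->3, 5->5, 11->11, 9->9, 1->1, 4->4
Step 2: d_i = R_x(i) - R_y(i); compute d_i^2.
  (2-2)^2=0, (12-12)^2=0, (8-8)^2=0, (7-7)^2=0, (10-10)^2=0, (6-6)^2=0, (9-3)^2=36, (5-5)^2=0, (11-11)^2=0, (3-9)^2=36, (1-1)^2=0, (4-4)^2=0
sum(d^2) = 72.
Step 3: rho = 1 - 6*72 / (12*(12^2 - 1)) = 1 - 432/1716 = 0.748252.
Step 4: Under H0, t = rho * sqrt((n-2)/(1-rho^2)) = 3.5667 ~ t(10).
Step 5: Two-sided p-value from the t-distribution with 10 df = 0.005124.
Step 6: alpha = 0.05. reject H0.

rho = 0.7483, p = 0.005124, reject H0 at alpha = 0.05.


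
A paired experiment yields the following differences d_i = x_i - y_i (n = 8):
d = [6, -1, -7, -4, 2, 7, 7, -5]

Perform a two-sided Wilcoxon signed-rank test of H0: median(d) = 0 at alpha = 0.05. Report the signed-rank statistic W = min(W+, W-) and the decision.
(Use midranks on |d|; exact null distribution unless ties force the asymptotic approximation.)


Step 1: Drop any zero differences (none here) and take |d_i|.
|d| = [6, 1, 7, 4, 2, 7, 7, 5]
Step 2: Midrank |d_i| (ties get averaged ranks).
ranks: |6|->5, |1|->1, |7|->7, |4|->3, |2|->2, |7|->7, |7|->7, |5|->4
Step 3: Attach original signs; sum ranks with positive sign and with negative sign.
W+ = 5 + 2 + 7 + 7 = 21
W- = 1 + 7 + 3 + 4 = 15
(Check: W+ + W- = 36 should equal n(n+1)/2 = 36.)
Step 4: Test statistic W = min(W+, W-) = 15.
Step 5: Ties in |d|, so use the tie-corrected normal approximation.
        E[W] = n(n+1)/4 = 8*9/4 = 18.
        Tie groups: |d|=7 (t=3); sum(t^3 - t) = 24.
        Var[W] = n(n+1)(2n+1)/24 - sum(t^3-t)/48 = 1224/24 - 24/48 = 50.5.
        z = (W - E[W]) / sqrt(Var[W]) = (15 - 18) / 7.1063 = -0.4222.
        Two-sided p = 2*Phi(z) = 0.672909.
Step 6: alpha = 0.05. fail to reject H0.

W+ = 21, W- = 15, W = min = 15, p = 0.672909, fail to reject H0.


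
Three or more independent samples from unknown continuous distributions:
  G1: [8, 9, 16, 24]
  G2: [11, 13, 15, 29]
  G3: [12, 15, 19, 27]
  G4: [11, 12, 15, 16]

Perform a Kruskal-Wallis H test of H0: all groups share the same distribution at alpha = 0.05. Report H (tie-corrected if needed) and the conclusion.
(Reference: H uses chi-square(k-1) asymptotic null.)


Step 1: Combine all N = 16 observations and assign midranks.
sorted (value, group, rank): (8,G1,1), (9,G1,2), (11,G2,3.5), (11,G4,3.5), (12,G3,5.5), (12,G4,5.5), (13,G2,7), (15,G2,9), (15,G3,9), (15,G4,9), (16,G1,11.5), (16,G4,11.5), (19,G3,13), (24,G1,14), (27,G3,15), (29,G2,16)
Step 2: Sum ranks within each group.
R_1 = 28.5 (n_1 = 4)
R_2 = 35.5 (n_2 = 4)
R_3 = 42.5 (n_3 = 4)
R_4 = 29.5 (n_4 = 4)
Step 3: H = 12/(N(N+1)) * sum(R_i^2/n_i) - 3(N+1)
     = 12/(16*17) * (28.5^2/4 + 35.5^2/4 + 42.5^2/4 + 29.5^2/4) - 3*17
     = 0.044118 * 1187.25 - 51
     = 1.378676.
Step 4: Ties present; correction factor C = 1 - 42/(16^3 - 16) = 0.989706. Corrected H = 1.378676 / 0.989706 = 1.393016.
Step 5: Under H0, H ~ chi^2(3); p-value = 0.707173.
Step 6: alpha = 0.05. fail to reject H0.

H = 1.3930, df = 3, p = 0.707173, fail to reject H0.


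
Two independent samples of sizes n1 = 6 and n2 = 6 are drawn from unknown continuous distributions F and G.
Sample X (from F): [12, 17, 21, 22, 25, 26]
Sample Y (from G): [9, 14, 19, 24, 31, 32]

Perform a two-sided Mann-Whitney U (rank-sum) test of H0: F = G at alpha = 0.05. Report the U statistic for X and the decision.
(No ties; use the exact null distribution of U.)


Step 1: Combine and sort all 12 observations; assign midranks.
sorted (value, group): (9,Y), (12,X), (14,Y), (17,X), (19,Y), (21,X), (22,X), (24,Y), (25,X), (26,X), (31,Y), (32,Y)
ranks: 9->1, 12->2, 14->3, 17->4, 19->5, 21->6, 22->7, 24->8, 25->9, 26->10, 31->11, 32->12
Step 2: Rank sum for X: R1 = 2 + 4 + 6 + 7 + 9 + 10 = 38.
Step 3: U_X = R1 - n1(n1+1)/2 = 38 - 6*7/2 = 38 - 21 = 17.
       U_Y = n1*n2 - U_X = 36 - 17 = 19.
Step 4: No ties, so the exact null distribution of U (based on enumerating the C(12,6) = 924 equally likely rank assignments) gives the two-sided p-value.
Step 5: p-value = 0.937229; compare to alpha = 0.05. fail to reject H0.

U_X = 17, p = 0.937229, fail to reject H0 at alpha = 0.05.


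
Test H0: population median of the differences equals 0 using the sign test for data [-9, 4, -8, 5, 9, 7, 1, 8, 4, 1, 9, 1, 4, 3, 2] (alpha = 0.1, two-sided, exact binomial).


Step 1: Discard zero differences. Original n = 15; n_eff = number of nonzero differences = 15.
Nonzero differences (with sign): -9, +4, -8, +5, +9, +7, +1, +8, +4, +1, +9, +1, +4, +3, +2
Step 2: Count signs: positive = 13, negative = 2.
Step 3: Under H0: P(positive) = 0.5, so the number of positives S ~ Bin(15, 0.5).
Step 4: Two-sided exact p-value = sum of Bin(15,0.5) probabilities at or below the observed probability = 0.007385.
Step 5: alpha = 0.1. reject H0.

n_eff = 15, pos = 13, neg = 2, p = 0.007385, reject H0.


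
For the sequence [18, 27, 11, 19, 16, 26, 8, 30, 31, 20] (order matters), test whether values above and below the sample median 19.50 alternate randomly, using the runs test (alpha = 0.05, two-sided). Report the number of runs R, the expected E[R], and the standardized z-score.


Step 1: Compute median = 19.50; label A = above, B = below.
Labels in order: BABBBABAAA  (n_A = 5, n_B = 5)
Step 2: Count runs R = 6.
Step 3: Under H0 (random ordering), E[R] = 2*n_A*n_B/(n_A+n_B) + 1 = 2*5*5/10 + 1 = 6.0000.
        Var[R] = 2*n_A*n_B*(2*n_A*n_B - n_A - n_B) / ((n_A+n_B)^2 * (n_A+n_B-1)) = 2000/900 = 2.2222.
        SD[R] = 1.4907.
Step 4: R = E[R], so z = 0 with no continuity correction.
Step 5: Two-sided p-value via normal approximation = 2*(1 - Phi(|z|)) = 1.000000.
Step 6: alpha = 0.05. fail to reject H0.

R = 6, z = 0.0000, p = 1.000000, fail to reject H0.


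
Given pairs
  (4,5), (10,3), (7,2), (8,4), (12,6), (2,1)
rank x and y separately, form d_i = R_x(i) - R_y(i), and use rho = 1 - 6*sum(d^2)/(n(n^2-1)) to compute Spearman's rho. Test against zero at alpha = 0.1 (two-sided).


Step 1: Rank x and y separately (midranks; no ties here).
rank(x): 4->2, 10->5, 7->3, 8->4, 12->6, 2->1
rank(y): 5->5, 3->3, 2->2, 4->4, 6->6, 1->1
Step 2: d_i = R_x(i) - R_y(i); compute d_i^2.
  (2-5)^2=9, (5-3)^2=4, (3-2)^2=1, (4-4)^2=0, (6-6)^2=0, (1-1)^2=0
sum(d^2) = 14.
Step 3: rho = 1 - 6*14 / (6*(6^2 - 1)) = 1 - 84/210 = 0.600000.
Step 4: Under H0, t = rho * sqrt((n-2)/(1-rho^2)) = 1.5000 ~ t(4).
Step 5: Two-sided p-value from the t-distribution with 4 df = 0.208000.
Step 6: alpha = 0.1. fail to reject H0.

rho = 0.6000, p = 0.208000, fail to reject H0 at alpha = 0.1.


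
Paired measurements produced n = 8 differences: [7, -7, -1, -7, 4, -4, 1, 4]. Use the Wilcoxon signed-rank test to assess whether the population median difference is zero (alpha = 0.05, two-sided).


Step 1: Drop any zero differences (none here) and take |d_i|.
|d| = [7, 7, 1, 7, 4, 4, 1, 4]
Step 2: Midrank |d_i| (ties get averaged ranks).
ranks: |7|->7, |7|->7, |1|->1.5, |7|->7, |4|->4, |4|->4, |1|->1.5, |4|->4
Step 3: Attach original signs; sum ranks with positive sign and with negative sign.
W+ = 7 + 4 + 1.5 + 4 = 16.5
W- = 7 + 1.5 + 7 + 4 = 19.5
(Check: W+ + W- = 36 should equal n(n+1)/2 = 36.)
Step 4: Test statistic W = min(W+, W-) = 16.5.
Step 5: Ties in |d|, so use the tie-corrected normal approximation.
        E[W] = n(n+1)/4 = 8*9/4 = 18.
        Tie groups: |d|=1 (t=2), |d|=4 (t=3), |d|=7 (t=3); sum(t^3 - t) = 54.
        Var[W] = n(n+1)(2n+1)/24 - sum(t^3-t)/48 = 1224/24 - 54/48 = 49.875.
        z = (W - E[W]) / sqrt(Var[W]) = (16.5 - 18) / 7.0622 = -0.2124.
        Two-sided p = 2*Phi(z) = 0.831797.
Step 6: alpha = 0.05. fail to reject H0.

W+ = 16.5, W- = 19.5, W = min = 16.5, p = 0.831797, fail to reject H0.


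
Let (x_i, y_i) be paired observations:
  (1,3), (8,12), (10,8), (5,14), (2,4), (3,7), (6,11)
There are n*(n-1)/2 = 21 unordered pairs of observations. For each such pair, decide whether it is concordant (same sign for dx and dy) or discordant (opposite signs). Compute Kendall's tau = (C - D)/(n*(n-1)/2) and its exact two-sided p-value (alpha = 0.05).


Step 1: Enumerate the 21 unordered pairs (i,j) with i<j and classify each by sign(x_j-x_i) * sign(y_j-y_i).
  (1,2):dx=+7,dy=+9->C; (1,3):dx=+9,dy=+5->C; (1,4):dx=+4,dy=+11->C; (1,5):dx=+1,dy=+1->C
  (1,6):dx=+2,dy=+4->C; (1,7):dx=+5,dy=+8->C; (2,3):dx=+2,dy=-4->D; (2,4):dx=-3,dy=+2->D
  (2,5):dx=-6,dy=-8->C; (2,6):dx=-5,dy=-5->C; (2,7):dx=-2,dy=-1->C; (3,4):dx=-5,dy=+6->D
  (3,5):dx=-8,dy=-4->C; (3,6):dx=-7,dy=-1->C; (3,7):dx=-4,dy=+3->D; (4,5):dx=-3,dy=-10->C
  (4,6):dx=-2,dy=-7->C; (4,7):dx=+1,dy=-3->D; (5,6):dx=+1,dy=+3->C; (5,7):dx=+4,dy=+7->C
  (6,7):dx=+3,dy=+4->C
Step 2: C = 16, D = 5, total pairs = 21.
Step 3: tau = (C - D)/(n(n-1)/2) = (16 - 5)/21 = 0.523810.
Step 4: Exact two-sided p-value (enumerate n! = 5040 permutations of y under H0): p = 0.136111.
Step 5: alpha = 0.05. fail to reject H0.

tau_b = 0.5238 (C=16, D=5), p = 0.136111, fail to reject H0.


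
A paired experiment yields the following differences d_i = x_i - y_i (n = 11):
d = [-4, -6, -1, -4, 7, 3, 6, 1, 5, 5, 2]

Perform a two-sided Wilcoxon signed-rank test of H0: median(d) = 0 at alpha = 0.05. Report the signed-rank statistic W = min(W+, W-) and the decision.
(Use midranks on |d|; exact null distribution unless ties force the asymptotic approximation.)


Step 1: Drop any zero differences (none here) and take |d_i|.
|d| = [4, 6, 1, 4, 7, 3, 6, 1, 5, 5, 2]
Step 2: Midrank |d_i| (ties get averaged ranks).
ranks: |4|->5.5, |6|->9.5, |1|->1.5, |4|->5.5, |7|->11, |3|->4, |6|->9.5, |1|->1.5, |5|->7.5, |5|->7.5, |2|->3
Step 3: Attach original signs; sum ranks with positive sign and with negative sign.
W+ = 11 + 4 + 9.5 + 1.5 + 7.5 + 7.5 + 3 = 44
W- = 5.5 + 9.5 + 1.5 + 5.5 = 22
(Check: W+ + W- = 66 should equal n(n+1)/2 = 66.)
Step 4: Test statistic W = min(W+, W-) = 22.
Step 5: Ties in |d|, so use the tie-corrected normal approximation.
        E[W] = n(n+1)/4 = 11*12/4 = 33.
        Tie groups: |d|=1 (t=2), |d|=4 (t=2), |d|=5 (t=2), |d|=6 (t=2); sum(t^3 - t) = 24.
        Var[W] = n(n+1)(2n+1)/24 - sum(t^3-t)/48 = 3036/24 - 24/48 = 126.
        z = (W - E[W]) / sqrt(Var[W]) = (22 - 33) / 11.2250 = -0.9800.
        Two-sided p = 2*Phi(z) = 0.327107.
Step 6: alpha = 0.05. fail to reject H0.

W+ = 44, W- = 22, W = min = 22, p = 0.327107, fail to reject H0.


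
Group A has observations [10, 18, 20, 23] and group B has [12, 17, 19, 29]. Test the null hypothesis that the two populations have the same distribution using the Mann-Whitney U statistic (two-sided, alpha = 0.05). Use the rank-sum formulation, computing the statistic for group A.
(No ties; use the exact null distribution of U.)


Step 1: Combine and sort all 8 observations; assign midranks.
sorted (value, group): (10,X), (12,Y), (17,Y), (18,X), (19,Y), (20,X), (23,X), (29,Y)
ranks: 10->1, 12->2, 17->3, 18->4, 19->5, 20->6, 23->7, 29->8
Step 2: Rank sum for X: R1 = 1 + 4 + 6 + 7 = 18.
Step 3: U_X = R1 - n1(n1+1)/2 = 18 - 4*5/2 = 18 - 10 = 8.
       U_Y = n1*n2 - U_X = 16 - 8 = 8.
Step 4: No ties, so the exact null distribution of U (based on enumerating the C(8,4) = 70 equally likely rank assignments) gives the two-sided p-value.
Step 5: p-value = 1.000000; compare to alpha = 0.05. fail to reject H0.

U_X = 8, p = 1.000000, fail to reject H0 at alpha = 0.05.


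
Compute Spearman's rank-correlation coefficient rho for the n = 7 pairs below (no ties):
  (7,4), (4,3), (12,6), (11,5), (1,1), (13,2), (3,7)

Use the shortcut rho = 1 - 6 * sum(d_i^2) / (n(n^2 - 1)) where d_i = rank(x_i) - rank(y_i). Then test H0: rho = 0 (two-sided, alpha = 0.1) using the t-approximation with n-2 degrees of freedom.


Step 1: Rank x and y separately (midranks; no ties here).
rank(x): 7->4, 4->3, 12->6, 11->5, 1->1, 13->7, 3->2
rank(y): 4->4, 3->3, 6->6, 5->5, 1->1, 2->2, 7->7
Step 2: d_i = R_x(i) - R_y(i); compute d_i^2.
  (4-4)^2=0, (3-3)^2=0, (6-6)^2=0, (5-5)^2=0, (1-1)^2=0, (7-2)^2=25, (2-7)^2=25
sum(d^2) = 50.
Step 3: rho = 1 - 6*50 / (7*(7^2 - 1)) = 1 - 300/336 = 0.107143.
Step 4: Under H0, t = rho * sqrt((n-2)/(1-rho^2)) = 0.2410 ~ t(5).
Step 5: Two-sided p-value from the t-distribution with 5 df = 0.819151.
Step 6: alpha = 0.1. fail to reject H0.

rho = 0.1071, p = 0.819151, fail to reject H0 at alpha = 0.1.


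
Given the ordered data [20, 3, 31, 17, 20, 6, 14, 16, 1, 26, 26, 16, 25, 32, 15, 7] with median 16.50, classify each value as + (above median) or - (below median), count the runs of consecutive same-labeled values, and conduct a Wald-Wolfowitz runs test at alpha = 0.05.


Step 1: Compute median = 16.50; label A = above, B = below.
Labels in order: ABAAABBBBAABAABB  (n_A = 8, n_B = 8)
Step 2: Count runs R = 8.
Step 3: Under H0 (random ordering), E[R] = 2*n_A*n_B/(n_A+n_B) + 1 = 2*8*8/16 + 1 = 9.0000.
        Var[R] = 2*n_A*n_B*(2*n_A*n_B - n_A - n_B) / ((n_A+n_B)^2 * (n_A+n_B-1)) = 14336/3840 = 3.7333.
        SD[R] = 1.9322.
Step 4: Continuity-corrected z = (R + 0.5 - E[R]) / SD[R] = (8 + 0.5 - 9.0000) / 1.9322 = -0.2588.
Step 5: Two-sided p-value via normal approximation = 2*(1 - Phi(|z|)) = 0.795809.
Step 6: alpha = 0.05. fail to reject H0.

R = 8, z = -0.2588, p = 0.795809, fail to reject H0.


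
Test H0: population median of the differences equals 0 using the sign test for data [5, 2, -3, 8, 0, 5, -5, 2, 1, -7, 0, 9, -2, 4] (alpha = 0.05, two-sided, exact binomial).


Step 1: Discard zero differences. Original n = 14; n_eff = number of nonzero differences = 12.
Nonzero differences (with sign): +5, +2, -3, +8, +5, -5, +2, +1, -7, +9, -2, +4
Step 2: Count signs: positive = 8, negative = 4.
Step 3: Under H0: P(positive) = 0.5, so the number of positives S ~ Bin(12, 0.5).
Step 4: Two-sided exact p-value = sum of Bin(12,0.5) probabilities at or below the observed probability = 0.387695.
Step 5: alpha = 0.05. fail to reject H0.

n_eff = 12, pos = 8, neg = 4, p = 0.387695, fail to reject H0.


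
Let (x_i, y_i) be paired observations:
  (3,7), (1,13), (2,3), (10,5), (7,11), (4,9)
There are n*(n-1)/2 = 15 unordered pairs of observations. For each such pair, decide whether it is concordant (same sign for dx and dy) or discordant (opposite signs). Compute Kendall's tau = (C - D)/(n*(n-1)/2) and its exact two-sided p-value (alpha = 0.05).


Step 1: Enumerate the 15 unordered pairs (i,j) with i<j and classify each by sign(x_j-x_i) * sign(y_j-y_i).
  (1,2):dx=-2,dy=+6->D; (1,3):dx=-1,dy=-4->C; (1,4):dx=+7,dy=-2->D; (1,5):dx=+4,dy=+4->C
  (1,6):dx=+1,dy=+2->C; (2,3):dx=+1,dy=-10->D; (2,4):dx=+9,dy=-8->D; (2,5):dx=+6,dy=-2->D
  (2,6):dx=+3,dy=-4->D; (3,4):dx=+8,dy=+2->C; (3,5):dx=+5,dy=+8->C; (3,6):dx=+2,dy=+6->C
  (4,5):dx=-3,dy=+6->D; (4,6):dx=-6,dy=+4->D; (5,6):dx=-3,dy=-2->C
Step 2: C = 7, D = 8, total pairs = 15.
Step 3: tau = (C - D)/(n(n-1)/2) = (7 - 8)/15 = -0.066667.
Step 4: Exact two-sided p-value (enumerate n! = 720 permutations of y under H0): p = 1.000000.
Step 5: alpha = 0.05. fail to reject H0.

tau_b = -0.0667 (C=7, D=8), p = 1.000000, fail to reject H0.


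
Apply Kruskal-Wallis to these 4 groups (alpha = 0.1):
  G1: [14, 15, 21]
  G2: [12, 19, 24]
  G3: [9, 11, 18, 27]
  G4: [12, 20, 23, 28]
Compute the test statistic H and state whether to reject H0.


Step 1: Combine all N = 14 observations and assign midranks.
sorted (value, group, rank): (9,G3,1), (11,G3,2), (12,G2,3.5), (12,G4,3.5), (14,G1,5), (15,G1,6), (18,G3,7), (19,G2,8), (20,G4,9), (21,G1,10), (23,G4,11), (24,G2,12), (27,G3,13), (28,G4,14)
Step 2: Sum ranks within each group.
R_1 = 21 (n_1 = 3)
R_2 = 23.5 (n_2 = 3)
R_3 = 23 (n_3 = 4)
R_4 = 37.5 (n_4 = 4)
Step 3: H = 12/(N(N+1)) * sum(R_i^2/n_i) - 3(N+1)
     = 12/(14*15) * (21^2/3 + 23.5^2/3 + 23^2/4 + 37.5^2/4) - 3*15
     = 0.057143 * 814.896 - 45
     = 1.565476.
Step 4: Ties present; correction factor C = 1 - 6/(14^3 - 14) = 0.997802. Corrected H = 1.565476 / 0.997802 = 1.568924.
Step 5: Under H0, H ~ chi^2(3); p-value = 0.666456.
Step 6: alpha = 0.1. fail to reject H0.

H = 1.5689, df = 3, p = 0.666456, fail to reject H0.


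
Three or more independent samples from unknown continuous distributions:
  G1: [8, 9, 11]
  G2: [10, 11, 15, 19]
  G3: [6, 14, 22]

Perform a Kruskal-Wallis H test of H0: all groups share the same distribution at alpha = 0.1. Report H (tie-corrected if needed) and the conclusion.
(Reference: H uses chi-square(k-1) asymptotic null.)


Step 1: Combine all N = 10 observations and assign midranks.
sorted (value, group, rank): (6,G3,1), (8,G1,2), (9,G1,3), (10,G2,4), (11,G1,5.5), (11,G2,5.5), (14,G3,7), (15,G2,8), (19,G2,9), (22,G3,10)
Step 2: Sum ranks within each group.
R_1 = 10.5 (n_1 = 3)
R_2 = 26.5 (n_2 = 4)
R_3 = 18 (n_3 = 3)
Step 3: H = 12/(N(N+1)) * sum(R_i^2/n_i) - 3(N+1)
     = 12/(10*11) * (10.5^2/3 + 26.5^2/4 + 18^2/3) - 3*11
     = 0.109091 * 320.312 - 33
     = 1.943182.
Step 4: Ties present; correction factor C = 1 - 6/(10^3 - 10) = 0.993939. Corrected H = 1.943182 / 0.993939 = 1.955030.
Step 5: Under H0, H ~ chi^2(2); p-value = 0.376245.
Step 6: alpha = 0.1. fail to reject H0.

H = 1.9550, df = 2, p = 0.376245, fail to reject H0.


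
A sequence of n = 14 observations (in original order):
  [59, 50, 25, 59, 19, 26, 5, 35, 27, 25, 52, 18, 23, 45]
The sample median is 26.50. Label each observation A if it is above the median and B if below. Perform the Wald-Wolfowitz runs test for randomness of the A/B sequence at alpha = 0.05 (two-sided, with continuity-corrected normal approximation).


Step 1: Compute median = 26.50; label A = above, B = below.
Labels in order: AABABBBAABABBA  (n_A = 7, n_B = 7)
Step 2: Count runs R = 9.
Step 3: Under H0 (random ordering), E[R] = 2*n_A*n_B/(n_A+n_B) + 1 = 2*7*7/14 + 1 = 8.0000.
        Var[R] = 2*n_A*n_B*(2*n_A*n_B - n_A - n_B) / ((n_A+n_B)^2 * (n_A+n_B-1)) = 8232/2548 = 3.2308.
        SD[R] = 1.7974.
Step 4: Continuity-corrected z = (R - 0.5 - E[R]) / SD[R] = (9 - 0.5 - 8.0000) / 1.7974 = 0.2782.
Step 5: Two-sided p-value via normal approximation = 2*(1 - Phi(|z|)) = 0.780879.
Step 6: alpha = 0.05. fail to reject H0.

R = 9, z = 0.2782, p = 0.780879, fail to reject H0.


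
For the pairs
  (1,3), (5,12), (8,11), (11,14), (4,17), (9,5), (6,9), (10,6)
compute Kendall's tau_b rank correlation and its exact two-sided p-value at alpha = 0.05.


Step 1: Enumerate the 28 unordered pairs (i,j) with i<j and classify each by sign(x_j-x_i) * sign(y_j-y_i).
  (1,2):dx=+4,dy=+9->C; (1,3):dx=+7,dy=+8->C; (1,4):dx=+10,dy=+11->C; (1,5):dx=+3,dy=+14->C
  (1,6):dx=+8,dy=+2->C; (1,7):dx=+5,dy=+6->C; (1,8):dx=+9,dy=+3->C; (2,3):dx=+3,dy=-1->D
  (2,4):dx=+6,dy=+2->C; (2,5):dx=-1,dy=+5->D; (2,6):dx=+4,dy=-7->D; (2,7):dx=+1,dy=-3->D
  (2,8):dx=+5,dy=-6->D; (3,4):dx=+3,dy=+3->C; (3,5):dx=-4,dy=+6->D; (3,6):dx=+1,dy=-6->D
  (3,7):dx=-2,dy=-2->C; (3,8):dx=+2,dy=-5->D; (4,5):dx=-7,dy=+3->D; (4,6):dx=-2,dy=-9->C
  (4,7):dx=-5,dy=-5->C; (4,8):dx=-1,dy=-8->C; (5,6):dx=+5,dy=-12->D; (5,7):dx=+2,dy=-8->D
  (5,8):dx=+6,dy=-11->D; (6,7):dx=-3,dy=+4->D; (6,8):dx=+1,dy=+1->C; (7,8):dx=+4,dy=-3->D
Step 2: C = 14, D = 14, total pairs = 28.
Step 3: tau = (C - D)/(n(n-1)/2) = (14 - 14)/28 = 0.000000.
Step 4: Exact two-sided p-value (enumerate n! = 40320 permutations of y under H0): p = 1.000000.
Step 5: alpha = 0.05. fail to reject H0.

tau_b = 0.0000 (C=14, D=14), p = 1.000000, fail to reject H0.


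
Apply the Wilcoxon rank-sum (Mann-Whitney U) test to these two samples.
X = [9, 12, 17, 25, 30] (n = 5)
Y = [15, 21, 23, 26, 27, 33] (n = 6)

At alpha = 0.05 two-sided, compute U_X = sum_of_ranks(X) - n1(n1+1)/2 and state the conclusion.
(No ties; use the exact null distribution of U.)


Step 1: Combine and sort all 11 observations; assign midranks.
sorted (value, group): (9,X), (12,X), (15,Y), (17,X), (21,Y), (23,Y), (25,X), (26,Y), (27,Y), (30,X), (33,Y)
ranks: 9->1, 12->2, 15->3, 17->4, 21->5, 23->6, 25->7, 26->8, 27->9, 30->10, 33->11
Step 2: Rank sum for X: R1 = 1 + 2 + 4 + 7 + 10 = 24.
Step 3: U_X = R1 - n1(n1+1)/2 = 24 - 5*6/2 = 24 - 15 = 9.
       U_Y = n1*n2 - U_X = 30 - 9 = 21.
Step 4: No ties, so the exact null distribution of U (based on enumerating the C(11,5) = 462 equally likely rank assignments) gives the two-sided p-value.
Step 5: p-value = 0.329004; compare to alpha = 0.05. fail to reject H0.

U_X = 9, p = 0.329004, fail to reject H0 at alpha = 0.05.


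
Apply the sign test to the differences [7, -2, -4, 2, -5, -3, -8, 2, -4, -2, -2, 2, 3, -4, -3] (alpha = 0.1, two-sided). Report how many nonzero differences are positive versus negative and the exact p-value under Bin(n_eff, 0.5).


Step 1: Discard zero differences. Original n = 15; n_eff = number of nonzero differences = 15.
Nonzero differences (with sign): +7, -2, -4, +2, -5, -3, -8, +2, -4, -2, -2, +2, +3, -4, -3
Step 2: Count signs: positive = 5, negative = 10.
Step 3: Under H0: P(positive) = 0.5, so the number of positives S ~ Bin(15, 0.5).
Step 4: Two-sided exact p-value = sum of Bin(15,0.5) probabilities at or below the observed probability = 0.301758.
Step 5: alpha = 0.1. fail to reject H0.

n_eff = 15, pos = 5, neg = 10, p = 0.301758, fail to reject H0.


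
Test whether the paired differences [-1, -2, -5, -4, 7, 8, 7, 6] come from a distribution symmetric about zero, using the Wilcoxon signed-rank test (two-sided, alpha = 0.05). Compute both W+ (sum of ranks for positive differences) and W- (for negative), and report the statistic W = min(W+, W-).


Step 1: Drop any zero differences (none here) and take |d_i|.
|d| = [1, 2, 5, 4, 7, 8, 7, 6]
Step 2: Midrank |d_i| (ties get averaged ranks).
ranks: |1|->1, |2|->2, |5|->4, |4|->3, |7|->6.5, |8|->8, |7|->6.5, |6|->5
Step 3: Attach original signs; sum ranks with positive sign and with negative sign.
W+ = 6.5 + 8 + 6.5 + 5 = 26
W- = 1 + 2 + 4 + 3 = 10
(Check: W+ + W- = 36 should equal n(n+1)/2 = 36.)
Step 4: Test statistic W = min(W+, W-) = 10.
Step 5: Ties in |d|, so use the tie-corrected normal approximation.
        E[W] = n(n+1)/4 = 8*9/4 = 18.
        Tie groups: |d|=7 (t=2); sum(t^3 - t) = 6.
        Var[W] = n(n+1)(2n+1)/24 - sum(t^3-t)/48 = 1224/24 - 6/48 = 50.875.
        z = (W - E[W]) / sqrt(Var[W]) = (10 - 18) / 7.1327 = -1.1216.
        Two-sided p = 2*Phi(z) = 0.262033.
Step 6: alpha = 0.05. fail to reject H0.

W+ = 26, W- = 10, W = min = 10, p = 0.262033, fail to reject H0.


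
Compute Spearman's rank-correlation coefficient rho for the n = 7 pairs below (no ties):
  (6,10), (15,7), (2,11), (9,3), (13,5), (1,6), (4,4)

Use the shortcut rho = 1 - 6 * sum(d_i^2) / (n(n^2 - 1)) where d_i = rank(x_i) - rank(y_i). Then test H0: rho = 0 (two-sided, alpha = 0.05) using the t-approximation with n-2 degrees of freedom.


Step 1: Rank x and y separately (midranks; no ties here).
rank(x): 6->4, 15->7, 2->2, 9->5, 13->6, 1->1, 4->3
rank(y): 10->6, 7->5, 11->7, 3->1, 5->3, 6->4, 4->2
Step 2: d_i = R_x(i) - R_y(i); compute d_i^2.
  (4-6)^2=4, (7-5)^2=4, (2-7)^2=25, (5-1)^2=16, (6-3)^2=9, (1-4)^2=9, (3-2)^2=1
sum(d^2) = 68.
Step 3: rho = 1 - 6*68 / (7*(7^2 - 1)) = 1 - 408/336 = -0.214286.
Step 4: Under H0, t = rho * sqrt((n-2)/(1-rho^2)) = -0.4906 ~ t(5).
Step 5: Two-sided p-value from the t-distribution with 5 df = 0.644512.
Step 6: alpha = 0.05. fail to reject H0.

rho = -0.2143, p = 0.644512, fail to reject H0 at alpha = 0.05.


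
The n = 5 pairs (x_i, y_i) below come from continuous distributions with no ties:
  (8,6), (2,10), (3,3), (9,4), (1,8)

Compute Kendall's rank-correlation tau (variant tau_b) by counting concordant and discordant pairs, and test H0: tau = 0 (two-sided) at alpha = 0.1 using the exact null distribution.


Step 1: Enumerate the 10 unordered pairs (i,j) with i<j and classify each by sign(x_j-x_i) * sign(y_j-y_i).
  (1,2):dx=-6,dy=+4->D; (1,3):dx=-5,dy=-3->C; (1,4):dx=+1,dy=-2->D; (1,5):dx=-7,dy=+2->D
  (2,3):dx=+1,dy=-7->D; (2,4):dx=+7,dy=-6->D; (2,5):dx=-1,dy=-2->C; (3,4):dx=+6,dy=+1->C
  (3,5):dx=-2,dy=+5->D; (4,5):dx=-8,dy=+4->D
Step 2: C = 3, D = 7, total pairs = 10.
Step 3: tau = (C - D)/(n(n-1)/2) = (3 - 7)/10 = -0.400000.
Step 4: Exact two-sided p-value (enumerate n! = 120 permutations of y under H0): p = 0.483333.
Step 5: alpha = 0.1. fail to reject H0.

tau_b = -0.4000 (C=3, D=7), p = 0.483333, fail to reject H0.


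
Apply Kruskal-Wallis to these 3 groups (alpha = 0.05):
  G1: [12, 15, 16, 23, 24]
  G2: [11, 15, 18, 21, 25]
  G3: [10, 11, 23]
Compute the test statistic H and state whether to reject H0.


Step 1: Combine all N = 13 observations and assign midranks.
sorted (value, group, rank): (10,G3,1), (11,G2,2.5), (11,G3,2.5), (12,G1,4), (15,G1,5.5), (15,G2,5.5), (16,G1,7), (18,G2,8), (21,G2,9), (23,G1,10.5), (23,G3,10.5), (24,G1,12), (25,G2,13)
Step 2: Sum ranks within each group.
R_1 = 39 (n_1 = 5)
R_2 = 38 (n_2 = 5)
R_3 = 14 (n_3 = 3)
Step 3: H = 12/(N(N+1)) * sum(R_i^2/n_i) - 3(N+1)
     = 12/(13*14) * (39^2/5 + 38^2/5 + 14^2/3) - 3*14
     = 0.065934 * 658.333 - 42
     = 1.406593.
Step 4: Ties present; correction factor C = 1 - 18/(13^3 - 13) = 0.991758. Corrected H = 1.406593 / 0.991758 = 1.418283.
Step 5: Under H0, H ~ chi^2(2); p-value = 0.492067.
Step 6: alpha = 0.05. fail to reject H0.

H = 1.4183, df = 2, p = 0.492067, fail to reject H0.


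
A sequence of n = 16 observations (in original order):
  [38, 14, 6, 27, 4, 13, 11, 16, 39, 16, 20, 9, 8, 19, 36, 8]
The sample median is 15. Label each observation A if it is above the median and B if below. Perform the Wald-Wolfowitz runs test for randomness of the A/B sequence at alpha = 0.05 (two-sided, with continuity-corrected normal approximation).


Step 1: Compute median = 15; label A = above, B = below.
Labels in order: ABBABBBAAAABBAAB  (n_A = 8, n_B = 8)
Step 2: Count runs R = 8.
Step 3: Under H0 (random ordering), E[R] = 2*n_A*n_B/(n_A+n_B) + 1 = 2*8*8/16 + 1 = 9.0000.
        Var[R] = 2*n_A*n_B*(2*n_A*n_B - n_A - n_B) / ((n_A+n_B)^2 * (n_A+n_B-1)) = 14336/3840 = 3.7333.
        SD[R] = 1.9322.
Step 4: Continuity-corrected z = (R + 0.5 - E[R]) / SD[R] = (8 + 0.5 - 9.0000) / 1.9322 = -0.2588.
Step 5: Two-sided p-value via normal approximation = 2*(1 - Phi(|z|)) = 0.795809.
Step 6: alpha = 0.05. fail to reject H0.

R = 8, z = -0.2588, p = 0.795809, fail to reject H0.


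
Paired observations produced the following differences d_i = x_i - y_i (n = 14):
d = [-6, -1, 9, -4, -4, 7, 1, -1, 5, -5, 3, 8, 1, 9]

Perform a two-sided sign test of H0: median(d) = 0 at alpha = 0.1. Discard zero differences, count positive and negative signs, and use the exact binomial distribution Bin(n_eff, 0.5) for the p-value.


Step 1: Discard zero differences. Original n = 14; n_eff = number of nonzero differences = 14.
Nonzero differences (with sign): -6, -1, +9, -4, -4, +7, +1, -1, +5, -5, +3, +8, +1, +9
Step 2: Count signs: positive = 8, negative = 6.
Step 3: Under H0: P(positive) = 0.5, so the number of positives S ~ Bin(14, 0.5).
Step 4: Two-sided exact p-value = sum of Bin(14,0.5) probabilities at or below the observed probability = 0.790527.
Step 5: alpha = 0.1. fail to reject H0.

n_eff = 14, pos = 8, neg = 6, p = 0.790527, fail to reject H0.


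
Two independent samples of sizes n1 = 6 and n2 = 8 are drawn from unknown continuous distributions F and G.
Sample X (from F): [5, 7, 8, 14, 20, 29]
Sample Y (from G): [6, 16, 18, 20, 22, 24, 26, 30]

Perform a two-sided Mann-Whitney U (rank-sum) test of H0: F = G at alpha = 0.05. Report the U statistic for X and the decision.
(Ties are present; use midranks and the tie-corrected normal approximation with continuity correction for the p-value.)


Step 1: Combine and sort all 14 observations; assign midranks.
sorted (value, group): (5,X), (6,Y), (7,X), (8,X), (14,X), (16,Y), (18,Y), (20,X), (20,Y), (22,Y), (24,Y), (26,Y), (29,X), (30,Y)
ranks: 5->1, 6->2, 7->3, 8->4, 14->5, 16->6, 18->7, 20->8.5, 20->8.5, 22->10, 24->11, 26->12, 29->13, 30->14
Step 2: Rank sum for X: R1 = 1 + 3 + 4 + 5 + 8.5 + 13 = 34.5.
Step 3: U_X = R1 - n1(n1+1)/2 = 34.5 - 6*7/2 = 34.5 - 21 = 13.5.
       U_Y = n1*n2 - U_X = 48 - 13.5 = 34.5.
Step 4: Ties are present, so use the tie-corrected normal approximation (with continuity correction) for the p-value.
Step 5: p-value = 0.196213; compare to alpha = 0.05. fail to reject H0.

U_X = 13.5, p = 0.196213, fail to reject H0 at alpha = 0.05.


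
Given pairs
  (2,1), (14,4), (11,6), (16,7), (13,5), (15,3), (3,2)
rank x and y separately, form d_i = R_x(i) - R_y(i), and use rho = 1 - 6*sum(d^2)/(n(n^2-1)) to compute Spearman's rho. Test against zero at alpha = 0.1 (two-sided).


Step 1: Rank x and y separately (midranks; no ties here).
rank(x): 2->1, 14->5, 11->3, 16->7, 13->4, 15->6, 3->2
rank(y): 1->1, 4->4, 6->6, 7->7, 5->5, 3->3, 2->2
Step 2: d_i = R_x(i) - R_y(i); compute d_i^2.
  (1-1)^2=0, (5-4)^2=1, (3-6)^2=9, (7-7)^2=0, (4-5)^2=1, (6-3)^2=9, (2-2)^2=0
sum(d^2) = 20.
Step 3: rho = 1 - 6*20 / (7*(7^2 - 1)) = 1 - 120/336 = 0.642857.
Step 4: Under H0, t = rho * sqrt((n-2)/(1-rho^2)) = 1.8766 ~ t(5).
Step 5: Two-sided p-value from the t-distribution with 5 df = 0.119392.
Step 6: alpha = 0.1. fail to reject H0.

rho = 0.6429, p = 0.119392, fail to reject H0 at alpha = 0.1.


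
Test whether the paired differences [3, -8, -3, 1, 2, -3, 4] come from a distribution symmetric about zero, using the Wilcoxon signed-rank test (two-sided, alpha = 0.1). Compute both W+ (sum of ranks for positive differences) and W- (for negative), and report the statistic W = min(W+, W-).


Step 1: Drop any zero differences (none here) and take |d_i|.
|d| = [3, 8, 3, 1, 2, 3, 4]
Step 2: Midrank |d_i| (ties get averaged ranks).
ranks: |3|->4, |8|->7, |3|->4, |1|->1, |2|->2, |3|->4, |4|->6
Step 3: Attach original signs; sum ranks with positive sign and with negative sign.
W+ = 4 + 1 + 2 + 6 = 13
W- = 7 + 4 + 4 = 15
(Check: W+ + W- = 28 should equal n(n+1)/2 = 28.)
Step 4: Test statistic W = min(W+, W-) = 13.
Step 5: Ties in |d|, so use the tie-corrected normal approximation.
        E[W] = n(n+1)/4 = 7*8/4 = 14.
        Tie groups: |d|=3 (t=3); sum(t^3 - t) = 24.
        Var[W] = n(n+1)(2n+1)/24 - sum(t^3-t)/48 = 840/24 - 24/48 = 34.5.
        z = (W - E[W]) / sqrt(Var[W]) = (13 - 14) / 5.8737 = -0.1703.
        Two-sided p = 2*Phi(z) = 0.864813.
Step 6: alpha = 0.1. fail to reject H0.

W+ = 13, W- = 15, W = min = 13, p = 0.864813, fail to reject H0.


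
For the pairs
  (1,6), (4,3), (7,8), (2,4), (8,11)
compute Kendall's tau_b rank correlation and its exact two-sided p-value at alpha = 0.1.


Step 1: Enumerate the 10 unordered pairs (i,j) with i<j and classify each by sign(x_j-x_i) * sign(y_j-y_i).
  (1,2):dx=+3,dy=-3->D; (1,3):dx=+6,dy=+2->C; (1,4):dx=+1,dy=-2->D; (1,5):dx=+7,dy=+5->C
  (2,3):dx=+3,dy=+5->C; (2,4):dx=-2,dy=+1->D; (2,5):dx=+4,dy=+8->C; (3,4):dx=-5,dy=-4->C
  (3,5):dx=+1,dy=+3->C; (4,5):dx=+6,dy=+7->C
Step 2: C = 7, D = 3, total pairs = 10.
Step 3: tau = (C - D)/(n(n-1)/2) = (7 - 3)/10 = 0.400000.
Step 4: Exact two-sided p-value (enumerate n! = 120 permutations of y under H0): p = 0.483333.
Step 5: alpha = 0.1. fail to reject H0.

tau_b = 0.4000 (C=7, D=3), p = 0.483333, fail to reject H0.


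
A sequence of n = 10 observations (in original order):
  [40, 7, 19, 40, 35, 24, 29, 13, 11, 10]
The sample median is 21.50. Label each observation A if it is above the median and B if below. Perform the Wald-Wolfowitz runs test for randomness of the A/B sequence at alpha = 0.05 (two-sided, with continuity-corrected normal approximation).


Step 1: Compute median = 21.50; label A = above, B = below.
Labels in order: ABBAAAABBB  (n_A = 5, n_B = 5)
Step 2: Count runs R = 4.
Step 3: Under H0 (random ordering), E[R] = 2*n_A*n_B/(n_A+n_B) + 1 = 2*5*5/10 + 1 = 6.0000.
        Var[R] = 2*n_A*n_B*(2*n_A*n_B - n_A - n_B) / ((n_A+n_B)^2 * (n_A+n_B-1)) = 2000/900 = 2.2222.
        SD[R] = 1.4907.
Step 4: Continuity-corrected z = (R + 0.5 - E[R]) / SD[R] = (4 + 0.5 - 6.0000) / 1.4907 = -1.0062.
Step 5: Two-sided p-value via normal approximation = 2*(1 - Phi(|z|)) = 0.314305.
Step 6: alpha = 0.05. fail to reject H0.

R = 4, z = -1.0062, p = 0.314305, fail to reject H0.


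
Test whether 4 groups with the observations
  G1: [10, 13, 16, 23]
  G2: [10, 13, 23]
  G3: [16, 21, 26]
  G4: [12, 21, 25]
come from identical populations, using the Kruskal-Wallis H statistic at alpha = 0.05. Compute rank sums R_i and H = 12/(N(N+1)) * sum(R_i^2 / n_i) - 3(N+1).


Step 1: Combine all N = 13 observations and assign midranks.
sorted (value, group, rank): (10,G1,1.5), (10,G2,1.5), (12,G4,3), (13,G1,4.5), (13,G2,4.5), (16,G1,6.5), (16,G3,6.5), (21,G3,8.5), (21,G4,8.5), (23,G1,10.5), (23,G2,10.5), (25,G4,12), (26,G3,13)
Step 2: Sum ranks within each group.
R_1 = 23 (n_1 = 4)
R_2 = 16.5 (n_2 = 3)
R_3 = 28 (n_3 = 3)
R_4 = 23.5 (n_4 = 3)
Step 3: H = 12/(N(N+1)) * sum(R_i^2/n_i) - 3(N+1)
     = 12/(13*14) * (23^2/4 + 16.5^2/3 + 28^2/3 + 23.5^2/3) - 3*14
     = 0.065934 * 668.417 - 42
     = 2.071429.
Step 4: Ties present; correction factor C = 1 - 30/(13^3 - 13) = 0.986264. Corrected H = 2.071429 / 0.986264 = 2.100279.
Step 5: Under H0, H ~ chi^2(3); p-value = 0.551856.
Step 6: alpha = 0.05. fail to reject H0.

H = 2.1003, df = 3, p = 0.551856, fail to reject H0.
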